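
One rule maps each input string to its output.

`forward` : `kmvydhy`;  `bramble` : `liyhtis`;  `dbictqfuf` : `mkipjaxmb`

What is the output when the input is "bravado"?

Each output is the input with this applied: move the last character to the front, then shift every letter 7 places forward in the alphabet (wrapping around).
For "bravado" the result is "viyhchk".
(Check on "forward": → "dforwar" → "kmvydhy" ✓)

viyhchk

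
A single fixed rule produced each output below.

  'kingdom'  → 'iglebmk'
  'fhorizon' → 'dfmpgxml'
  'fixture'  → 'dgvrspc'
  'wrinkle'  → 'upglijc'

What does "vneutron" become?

In each case the input is transformed by: shift every letter 2 places backward in the alphabet (wrapping around).
So "vneutron" becomes "tlcsrpml".

tlcsrpml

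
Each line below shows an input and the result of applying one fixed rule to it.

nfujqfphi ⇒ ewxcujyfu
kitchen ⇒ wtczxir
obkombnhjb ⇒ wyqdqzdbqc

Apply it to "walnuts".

In each case the input is transformed by: move the last 3 characters to the front (rotate right by 3), then shift every letter 11 places backward in the alphabet (wrapping around).
Doing the same to "walnuts": "jihlpac".
(Check on "nfujqfphi": → "phinfujqf" → "ewxcujyfu" ✓)

jihlpac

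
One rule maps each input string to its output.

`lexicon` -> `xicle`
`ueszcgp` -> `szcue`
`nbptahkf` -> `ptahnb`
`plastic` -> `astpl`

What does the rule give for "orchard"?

chaor

The rule is to delete the last 2 characters, then move the first 2 characters to the end (rotate left by 2).
Working it through for "orchard": intermediate "orcha", final "chaor".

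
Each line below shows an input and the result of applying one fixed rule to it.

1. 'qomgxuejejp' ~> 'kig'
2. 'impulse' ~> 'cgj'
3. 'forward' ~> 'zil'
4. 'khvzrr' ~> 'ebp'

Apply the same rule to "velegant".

Each output is the input with this applied: shift every letter 6 places backward in the alphabet (wrapping around), then keep only the first 3 characters.
For "velegant", step one produces "pyfyauhn"; step two turns that into "pyf".

pyf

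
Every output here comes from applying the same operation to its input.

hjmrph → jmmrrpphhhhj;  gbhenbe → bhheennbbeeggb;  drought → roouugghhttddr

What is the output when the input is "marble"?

Each output is the input with this applied: double every character, then move the first 3 characters to the end (rotate left by 3).
Working it through for "marble": intermediate "mmaarrbbllee", final "arrbblleemma".

arrbblleemma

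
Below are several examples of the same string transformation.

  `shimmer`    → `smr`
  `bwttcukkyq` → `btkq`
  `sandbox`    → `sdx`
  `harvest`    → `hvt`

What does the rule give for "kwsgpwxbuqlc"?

Looking at the pairs, the operation is to keep one character in every 3, starting at position 1 (positions 1st, 4th, 7th, ...).
On "kwsgpwxbuqlc" that produces "kgxq".

kgxq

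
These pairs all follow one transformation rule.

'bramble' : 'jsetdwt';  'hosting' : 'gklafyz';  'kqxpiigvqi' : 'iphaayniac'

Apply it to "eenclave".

Looking at the pairs, the operation is to shift every letter 8 places backward in the alphabet (wrapping around), then move the first character to the end.
Applying both steps to "eenclave": "wwfudsnw", then "wfudsnww".

wfudsnww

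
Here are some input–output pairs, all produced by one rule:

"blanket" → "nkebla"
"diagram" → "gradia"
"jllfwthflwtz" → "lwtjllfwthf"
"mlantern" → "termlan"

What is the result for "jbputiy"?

utijbp

Each output is the input with this applied: delete the last character, then move the last 3 characters to the front (rotate right by 3).
"jbputiy" → "jbputi" → "utijbp".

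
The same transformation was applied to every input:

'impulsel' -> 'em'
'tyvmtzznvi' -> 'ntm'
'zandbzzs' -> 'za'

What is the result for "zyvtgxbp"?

by

The rule is to swap the front and back halves of the string, then keep one character in every 3, starting at position 3 (positions 3rd, 6th, 9th, ...).
"zyvtgxbp" → "gxbpzyvt" → "by".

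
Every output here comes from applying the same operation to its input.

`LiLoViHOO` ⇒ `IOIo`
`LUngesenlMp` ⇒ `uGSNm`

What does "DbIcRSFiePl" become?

The pattern: keep every other character starting from the second (positions 2nd, 4th, 6th, ...), then flip the case of every letter.
So "DbIcRSFiePl" becomes "BCsIp".

BCsIp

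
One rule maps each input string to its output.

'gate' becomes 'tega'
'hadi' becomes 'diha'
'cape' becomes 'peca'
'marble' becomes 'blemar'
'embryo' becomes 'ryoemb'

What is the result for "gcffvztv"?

vztvgcff

What's happening: swap the front and back halves of the string.
For "gcffvztv" the result is "vztvgcff".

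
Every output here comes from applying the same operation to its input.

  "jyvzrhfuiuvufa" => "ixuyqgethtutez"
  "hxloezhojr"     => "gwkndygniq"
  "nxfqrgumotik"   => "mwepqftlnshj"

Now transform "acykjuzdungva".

zbxjityctmfuz

In each case the input is transformed by: shift every letter 1 place backward in the alphabet (wrapping around).
So "acykjuzdungva" becomes "zbxjityctmfuz".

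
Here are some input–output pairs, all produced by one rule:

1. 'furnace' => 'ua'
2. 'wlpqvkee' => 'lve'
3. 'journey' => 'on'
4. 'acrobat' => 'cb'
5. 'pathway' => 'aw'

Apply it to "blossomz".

What's happening: keep one character in every 3, starting at position 2 (positions 2nd, 5th, 8th, ...).
"blossomz" → "lsz".

lsz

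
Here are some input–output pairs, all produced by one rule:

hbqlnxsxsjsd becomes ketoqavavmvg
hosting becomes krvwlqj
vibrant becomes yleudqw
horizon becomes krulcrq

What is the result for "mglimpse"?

pjolpsvh

The pattern: shift every letter 3 places forward in the alphabet (wrapping around).
"mglimpse" → "pjolpsvh".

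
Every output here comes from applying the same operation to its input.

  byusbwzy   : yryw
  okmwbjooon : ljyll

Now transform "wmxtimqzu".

The pattern: keep every other character starting from the first (positions 1st, 3rd, 5th, ...), then shift every letter 3 places backward in the alphabet (wrapping around).
Working it through for "wmxtimqzu": intermediate "wxiqu", final "tufnr".

tufnr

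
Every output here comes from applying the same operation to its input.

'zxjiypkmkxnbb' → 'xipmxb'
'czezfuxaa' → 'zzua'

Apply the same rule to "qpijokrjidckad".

pjkjdkd

The transformation: keep every other character starting from the second (positions 2nd, 4th, 6th, ...).
For "qpijokrjidckad" the result is "pjkjdkd".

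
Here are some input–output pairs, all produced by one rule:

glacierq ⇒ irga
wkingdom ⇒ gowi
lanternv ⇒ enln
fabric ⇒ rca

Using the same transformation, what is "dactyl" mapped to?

tla

The pattern: swap the front and back halves of the string, then keep every other character starting from the first (positions 1st, 3rd, 5th, ...).
Working it through for "dactyl": intermediate "tyldac", final "tla".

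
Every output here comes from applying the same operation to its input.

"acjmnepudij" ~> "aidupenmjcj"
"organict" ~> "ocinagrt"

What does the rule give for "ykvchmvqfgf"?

Rule — swap the first and last characters, then reverse the string.
Working it through for "ykvchmvqfgf": intermediate "fkvchmvqfgy", final "ygfqvmhcvkf".

ygfqvmhcvkf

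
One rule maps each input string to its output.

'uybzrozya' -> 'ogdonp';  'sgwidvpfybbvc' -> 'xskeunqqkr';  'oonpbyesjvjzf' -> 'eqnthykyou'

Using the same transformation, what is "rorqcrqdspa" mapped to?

The transformation: delete the first 3 characters, then shift every letter 11 places backward in the alphabet (wrapping around).
"rorqcrqdspa" → "qcrqdspa" → "frgfshep".

frgfshep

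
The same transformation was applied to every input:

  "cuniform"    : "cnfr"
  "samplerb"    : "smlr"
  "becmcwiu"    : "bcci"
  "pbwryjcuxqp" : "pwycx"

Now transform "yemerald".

ymrl

What's happening: move the last character to the front, then keep every other character starting from the second (positions 2nd, 4th, 6th, ...).
On "yemerald": the first step gives "dyemeral", and the second then gives "ymrl".
(Check on "pbwryjcuxqp": → "ppbwryjcuxq" → "pwycx" ✓)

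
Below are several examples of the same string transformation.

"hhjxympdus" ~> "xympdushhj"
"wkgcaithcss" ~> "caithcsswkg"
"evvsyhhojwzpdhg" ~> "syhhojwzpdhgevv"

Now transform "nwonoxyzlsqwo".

The pattern: move the first 3 characters to the end (rotate left by 3).
For "nwonoxyzlsqwo" the result is "noxyzlsqwonwo".

noxyzlsqwonwo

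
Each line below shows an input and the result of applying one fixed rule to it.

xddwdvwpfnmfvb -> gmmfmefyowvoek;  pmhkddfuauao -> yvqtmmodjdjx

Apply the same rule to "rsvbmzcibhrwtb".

abekvilrkqafck

Looking at the pairs, the operation is to shift every letter 9 places forward in the alphabet (wrapping around).
"rsvbmzcibhrwtb" → "abekvilrkqafck".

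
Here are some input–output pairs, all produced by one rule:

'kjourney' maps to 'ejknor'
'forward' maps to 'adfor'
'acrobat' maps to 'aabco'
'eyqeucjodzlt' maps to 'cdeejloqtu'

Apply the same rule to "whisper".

Looking at the pairs, the operation is to sort the characters into alphabetical order, then delete the last 2 characters.
Starting from "whisper": after the first operation, "ehiprsw"; after the second, "ehipr".

ehipr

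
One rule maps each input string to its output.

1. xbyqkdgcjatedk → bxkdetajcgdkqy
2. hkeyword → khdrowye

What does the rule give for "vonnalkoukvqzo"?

ovozqvkuoklann

The rule is to reverse the string, then move the last 2 characters to the front (rotate right by 2).
For "vonnalkoukvqzo" the result is "ovozqvkuoklann".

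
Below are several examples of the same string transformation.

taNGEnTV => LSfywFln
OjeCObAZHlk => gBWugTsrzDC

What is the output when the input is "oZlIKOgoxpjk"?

GrDacgYGPHBC

The transformation: shift every letter 8 places backward in the alphabet (wrapping around), then flip the case of every letter.
For "oZlIKOgoxpjk", step one produces "gRdACGygphbc"; step two turns that into "GrDacgYGPHBC".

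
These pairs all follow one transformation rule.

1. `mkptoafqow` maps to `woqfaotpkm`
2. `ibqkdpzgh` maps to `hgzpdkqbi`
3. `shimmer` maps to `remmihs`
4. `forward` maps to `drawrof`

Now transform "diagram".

What's happening: reverse the string.
On "diagram" that produces "margaid".

margaid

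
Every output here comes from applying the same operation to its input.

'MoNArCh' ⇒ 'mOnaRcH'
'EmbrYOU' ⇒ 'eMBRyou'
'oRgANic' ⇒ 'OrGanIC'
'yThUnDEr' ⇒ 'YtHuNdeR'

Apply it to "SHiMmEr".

shImMeR

Each output is the input with this applied: flip the case of every letter.
Applying that to "SHiMmEr" gives "shImMeR".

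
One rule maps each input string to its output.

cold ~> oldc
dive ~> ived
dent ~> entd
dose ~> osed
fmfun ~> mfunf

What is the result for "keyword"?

The transformation: move the first character to the end.
"keyword" → "eywordk".

eywordk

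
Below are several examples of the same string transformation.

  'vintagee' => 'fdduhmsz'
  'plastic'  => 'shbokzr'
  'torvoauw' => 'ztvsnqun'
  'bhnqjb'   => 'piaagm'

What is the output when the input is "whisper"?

odqvghr

What's happening: move the last 3 characters to the front (rotate right by 3), then shift every letter 1 place backward in the alphabet (wrapping around).
For "whisper", step one produces "perwhis"; step two turns that into "odqvghr".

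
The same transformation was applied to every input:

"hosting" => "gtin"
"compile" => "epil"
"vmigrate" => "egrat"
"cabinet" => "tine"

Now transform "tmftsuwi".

itsuw

The rule is to delete the first 3 characters, then move the last character to the front.
On "tmftsuwi": the first step gives "tsuwi", and the second then gives "itsuw".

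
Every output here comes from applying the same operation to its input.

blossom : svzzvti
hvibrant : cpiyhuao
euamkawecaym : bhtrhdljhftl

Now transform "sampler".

The transformation: move the first character to the end, then shift every letter 7 places forward in the alphabet (wrapping around).
For "sampler", step one produces "amplers"; step two turns that into "htwslyz".

htwslyz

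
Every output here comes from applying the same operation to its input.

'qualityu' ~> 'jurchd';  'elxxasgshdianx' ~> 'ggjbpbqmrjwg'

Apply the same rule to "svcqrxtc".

lzagcl

Each output is the input with this applied: delete the first 2 characters, then shift every letter 9 places forward in the alphabet (wrapping around).
Working it through for "svcqrxtc": intermediate "cqrxtc", final "lzagcl".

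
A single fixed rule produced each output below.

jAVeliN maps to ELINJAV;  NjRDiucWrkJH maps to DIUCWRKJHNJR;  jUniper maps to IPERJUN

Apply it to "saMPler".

What's happening: move the first 3 characters to the end (rotate left by 3), then convert every letter to uppercase.
Applying both steps to "saMPler": "PlersaM", then "PLERSAM".

PLERSAM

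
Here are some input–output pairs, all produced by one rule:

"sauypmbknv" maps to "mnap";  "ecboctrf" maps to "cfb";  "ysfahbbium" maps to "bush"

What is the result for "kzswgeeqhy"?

The rule is to swap the front and back halves of the string, then keep one character in every 3, starting at position 1 (positions 1st, 4th, 7th, ...).
"kzswgeeqhy" → "eeqhykzswg" → "ehzg".

ehzg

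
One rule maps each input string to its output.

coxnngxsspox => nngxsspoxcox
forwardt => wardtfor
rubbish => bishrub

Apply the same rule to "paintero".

nteropai

Rule — move the first 3 characters to the end (rotate left by 3).
Doing the same to "paintero": "nteropai".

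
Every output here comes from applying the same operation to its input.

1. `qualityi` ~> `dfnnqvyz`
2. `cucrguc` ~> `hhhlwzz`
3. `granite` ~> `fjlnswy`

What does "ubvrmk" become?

In each case the input is transformed by: shift every letter 5 places forward in the alphabet (wrapping around), then sort the characters into alphabetical order.
"ubvrmk" → "zgawrp" → "agprwz".

agprwz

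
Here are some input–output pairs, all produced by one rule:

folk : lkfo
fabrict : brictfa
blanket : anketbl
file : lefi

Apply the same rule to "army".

myar

What's happening: move the first 2 characters to the end (rotate left by 2).
"army" → "myar".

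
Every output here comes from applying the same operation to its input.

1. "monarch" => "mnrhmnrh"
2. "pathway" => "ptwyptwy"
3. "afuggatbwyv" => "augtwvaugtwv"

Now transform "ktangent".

kagnkagn

The pattern: keep every other character starting from the first (positions 1st, 3rd, 5th, ...), then write the whole string twice.
For "ktangent", step one produces "kagn"; step two turns that into "kagnkagn".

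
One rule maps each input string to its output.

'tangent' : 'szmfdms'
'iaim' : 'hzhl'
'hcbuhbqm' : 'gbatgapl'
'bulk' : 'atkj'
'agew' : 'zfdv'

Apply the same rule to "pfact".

oezbs

Looking at the pairs, the operation is to shift every letter 1 place backward in the alphabet (wrapping around).
On "pfact" that produces "oezbs".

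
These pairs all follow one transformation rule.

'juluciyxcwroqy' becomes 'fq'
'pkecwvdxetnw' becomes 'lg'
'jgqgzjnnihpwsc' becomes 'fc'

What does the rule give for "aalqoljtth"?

Each output is the input with this applied: shift every letter 4 places backward in the alphabet (wrapping around), then keep only the first 2 characters.
Starting from "aalqoljtth": after the first operation, "wwhmkhfppd"; after the second, "ww".

ww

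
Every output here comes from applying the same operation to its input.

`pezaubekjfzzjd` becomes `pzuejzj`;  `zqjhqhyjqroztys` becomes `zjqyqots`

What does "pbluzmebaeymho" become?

plzeayh

What's happening: keep every other character starting from the first (positions 1st, 3rd, 5th, ...).
On "pbluzmebaeymho" that produces "plzeayh".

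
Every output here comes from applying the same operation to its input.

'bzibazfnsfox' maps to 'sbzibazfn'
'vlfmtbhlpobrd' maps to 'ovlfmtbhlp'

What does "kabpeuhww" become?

Each output is the input with this applied: delete the last 3 characters, then move the last character to the front.
Applying both steps to "kabpeuhww": "kabpeu", then "ukabpe".
(Check on "vlfmtbhlpobrd": → "vlfmtbhlpo" → "ovlfmtbhlp" ✓)

ukabpe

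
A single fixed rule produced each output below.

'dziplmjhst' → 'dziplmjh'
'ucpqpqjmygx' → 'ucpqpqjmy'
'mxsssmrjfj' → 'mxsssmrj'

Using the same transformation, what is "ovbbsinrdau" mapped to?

What's happening: delete the last 2 characters.
So "ovbbsinrdau" becomes "ovbbsinrd".

ovbbsinrd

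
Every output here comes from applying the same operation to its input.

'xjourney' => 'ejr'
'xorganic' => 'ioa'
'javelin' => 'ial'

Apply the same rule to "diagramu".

What's happening: move the last 2 characters to the front (rotate right by 2), then keep one character in every 3, starting at position 1 (positions 1st, 4th, 7th, ...).
"diagramu" → "mudiagra" → "mir".

mir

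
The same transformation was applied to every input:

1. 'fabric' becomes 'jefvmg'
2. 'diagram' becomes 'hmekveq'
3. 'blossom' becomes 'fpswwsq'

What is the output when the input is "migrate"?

qmkvexi

The pattern: shift every letter 4 places forward in the alphabet (wrapping around).
Applying that to "migrate" gives "qmkvexi".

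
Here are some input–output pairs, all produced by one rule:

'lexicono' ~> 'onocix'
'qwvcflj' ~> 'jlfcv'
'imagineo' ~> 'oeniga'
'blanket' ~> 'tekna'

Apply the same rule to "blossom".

mosso

Looking at the pairs, the operation is to delete the first 2 characters, then reverse the string.
"blossom" → "ossom" → "mosso".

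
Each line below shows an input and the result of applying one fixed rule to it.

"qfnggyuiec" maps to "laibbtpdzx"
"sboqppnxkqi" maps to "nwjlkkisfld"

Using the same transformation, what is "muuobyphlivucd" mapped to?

hppjwtkcgdqpxy

Rule — shift every letter 5 places backward in the alphabet (wrapping around).
For "muuobyphlivucd" the result is "hppjwtkcgdqpxy".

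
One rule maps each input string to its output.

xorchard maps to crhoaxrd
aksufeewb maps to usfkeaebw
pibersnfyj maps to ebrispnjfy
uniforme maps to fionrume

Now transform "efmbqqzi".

bmqfqezi

The pattern: move the first 3 characters to the end (rotate left by 3), then take characters alternately from the front and the back (1st, last, 2nd, 2nd-last, ...).
On "efmbqqzi": the first step gives "bqqziefm", and the second then gives "bmqfqezi".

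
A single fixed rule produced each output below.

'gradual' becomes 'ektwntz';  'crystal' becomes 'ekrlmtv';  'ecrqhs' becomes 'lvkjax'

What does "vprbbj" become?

cikuuo

What's happening: shift every letter 7 places backward in the alphabet (wrapping around), then swap the first and last characters.
For "vprbbj", step one produces "oikuuc"; step two turns that into "cikuuo".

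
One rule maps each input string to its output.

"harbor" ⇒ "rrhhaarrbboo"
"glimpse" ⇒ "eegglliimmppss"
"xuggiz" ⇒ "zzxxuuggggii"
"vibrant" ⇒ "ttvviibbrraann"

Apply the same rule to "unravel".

lluunnrraavvee

Each output is the input with this applied: double every character, then move the last 2 characters to the front (rotate right by 2).
On "unravel" that produces "lluunnrraavvee".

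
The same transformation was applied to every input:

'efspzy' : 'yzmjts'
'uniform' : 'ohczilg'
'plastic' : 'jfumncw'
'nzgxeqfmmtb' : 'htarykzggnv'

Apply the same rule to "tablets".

The transformation: shift every letter 6 places backward in the alphabet (wrapping around).
"tablets" → "nuvfynm".

nuvfynm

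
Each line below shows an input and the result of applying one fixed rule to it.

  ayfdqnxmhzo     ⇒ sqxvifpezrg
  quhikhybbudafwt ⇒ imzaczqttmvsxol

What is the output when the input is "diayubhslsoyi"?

vasqmtzkdkgqa

The pattern: shift every letter 8 places backward in the alphabet (wrapping around).
For "diayubhslsoyi" the result is "vasqmtzkdkgqa".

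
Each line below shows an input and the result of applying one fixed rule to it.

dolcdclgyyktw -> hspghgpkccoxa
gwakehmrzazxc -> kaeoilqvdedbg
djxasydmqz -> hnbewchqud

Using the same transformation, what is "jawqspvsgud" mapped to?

neauwtzwkyh

The transformation: shift every letter 4 places forward in the alphabet (wrapping around).
So "jawqspvsgud" becomes "neauwtzwkyh".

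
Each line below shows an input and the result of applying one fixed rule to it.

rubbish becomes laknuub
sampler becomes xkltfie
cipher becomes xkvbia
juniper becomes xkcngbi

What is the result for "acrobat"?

tmtvkhu

In each case the input is transformed by: move the last 2 characters to the front (rotate right by 2), then shift every letter 7 places backward in the alphabet (wrapping around).
For "acrobat", step one produces "atacrob"; step two turns that into "tmtvkhu".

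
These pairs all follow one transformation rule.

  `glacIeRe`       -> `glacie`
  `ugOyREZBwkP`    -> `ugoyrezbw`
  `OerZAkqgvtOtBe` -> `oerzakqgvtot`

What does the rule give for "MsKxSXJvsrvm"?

mskxsxjvsr

In each case the input is transformed by: delete the last 2 characters, then convert every letter to lowercase.
Applying both steps to "MsKxSXJvsrvm": "MsKxSXJvsr", then "mskxsxjvsr".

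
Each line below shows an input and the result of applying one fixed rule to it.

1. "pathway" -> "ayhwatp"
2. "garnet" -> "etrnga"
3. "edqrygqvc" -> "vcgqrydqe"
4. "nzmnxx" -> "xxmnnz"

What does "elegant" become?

What's happening: reverse the string, then swap each adjacent pair of characters (1↔2, 3↔4, ...).
On "elegant": the first step gives "tnagele", and the second then gives "ntgalee".

ntgalee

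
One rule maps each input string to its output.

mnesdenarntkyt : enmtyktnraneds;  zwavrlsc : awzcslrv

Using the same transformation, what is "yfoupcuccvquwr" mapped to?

ofyrwuqvccucpu

Rule — reverse the string, then move the last 3 characters to the front (rotate right by 3).
Starting from "yfoupcuccvquwr": after the first operation, "rwuqvccucpuofy"; after the second, "ofyrwuqvccucpu".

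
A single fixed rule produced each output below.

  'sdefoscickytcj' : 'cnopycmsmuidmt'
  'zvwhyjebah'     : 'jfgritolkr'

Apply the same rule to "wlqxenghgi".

Rule — shift every letter 10 places forward in the alphabet (wrapping around).
Applying that to "wlqxenghgi" gives "gvahoxqrqs".

gvahoxqrqs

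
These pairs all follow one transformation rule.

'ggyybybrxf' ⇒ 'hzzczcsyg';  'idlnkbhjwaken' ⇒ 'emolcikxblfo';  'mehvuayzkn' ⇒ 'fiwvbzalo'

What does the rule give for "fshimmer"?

tijnnfs

Rule — shift every letter 1 place forward in the alphabet (wrapping around), then delete the first character.
Starting from "fshimmer": after the first operation, "gtijnnfs"; after the second, "tijnnfs".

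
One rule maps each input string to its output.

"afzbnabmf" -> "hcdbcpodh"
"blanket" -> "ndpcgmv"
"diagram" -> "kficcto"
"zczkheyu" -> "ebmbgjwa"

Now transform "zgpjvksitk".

Rule — swap each adjacent pair of characters (1↔2, 3↔4, ...), then shift every letter 2 places forward in the alphabet (wrapping around).
Working it through for "zgpjvksitk": intermediate "gzjpkviskt", final "iblrmxkumv".
(Check on "blanket": → "lbnaekt" → "ndpcgmv" ✓)

iblrmxkumv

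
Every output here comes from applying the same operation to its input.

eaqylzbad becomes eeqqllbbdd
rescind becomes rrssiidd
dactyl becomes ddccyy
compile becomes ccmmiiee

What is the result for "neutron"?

nnuurrnn

The pattern: keep every other character starting from the first (positions 1st, 3rd, 5th, ...), then double every character.
"neutron" → "nurn" → "nnuurrnn".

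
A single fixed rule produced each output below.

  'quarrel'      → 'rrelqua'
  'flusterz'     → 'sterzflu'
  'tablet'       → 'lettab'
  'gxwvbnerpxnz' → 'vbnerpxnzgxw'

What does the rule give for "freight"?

Each output is the input with this applied: move the first 3 characters to the end (rotate left by 3).
Applying that to "freight" gives "ightfre".

ightfre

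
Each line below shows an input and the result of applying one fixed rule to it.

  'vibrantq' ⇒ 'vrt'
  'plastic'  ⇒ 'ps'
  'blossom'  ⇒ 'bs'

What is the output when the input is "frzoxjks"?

The transformation: move the last character to the front, then keep one character in every 3, starting at position 2 (positions 2nd, 5th, 8th, ...).
"frzoxjks" → "sfrzoxjk" → "fok".
(Check on "plastic": → "cplasti" → "ps" ✓)

fok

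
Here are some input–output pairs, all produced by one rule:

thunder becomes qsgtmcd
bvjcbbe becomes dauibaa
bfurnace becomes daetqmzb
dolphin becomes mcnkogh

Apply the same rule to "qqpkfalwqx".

Looking at the pairs, the operation is to move the last character to the front, then shift every letter 1 place backward in the alphabet (wrapping around).
Applying both steps to "qqpkfalwqx": "xqqpkfalwq", then "wppojezkvp".
(Check on "dolphin": → "ndolphi" → "mcnkogh" ✓)

wppojezkvp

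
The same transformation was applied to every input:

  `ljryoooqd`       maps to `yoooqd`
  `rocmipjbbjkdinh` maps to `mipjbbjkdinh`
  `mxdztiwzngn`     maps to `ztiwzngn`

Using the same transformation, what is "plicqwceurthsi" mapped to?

Each output is the input with this applied: delete the first 3 characters.
Applying that to "plicqwceurthsi" gives "cqwceurthsi".

cqwceurthsi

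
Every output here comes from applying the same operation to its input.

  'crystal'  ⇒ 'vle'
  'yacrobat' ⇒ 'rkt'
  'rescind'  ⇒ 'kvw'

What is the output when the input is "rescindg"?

kvw

What's happening: shift every letter 7 places backward in the alphabet (wrapping around), then keep one character in every 3, starting at position 1 (positions 1st, 4th, 7th, ...).
Working it through for "rescindg": intermediate "kxlvbgwz", final "kvw".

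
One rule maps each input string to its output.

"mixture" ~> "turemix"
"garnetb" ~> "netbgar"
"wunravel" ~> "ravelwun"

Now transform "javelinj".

Looking at the pairs, the operation is to move the first 3 characters to the end (rotate left by 3).
On "javelinj" that produces "elinjjav".

elinjjav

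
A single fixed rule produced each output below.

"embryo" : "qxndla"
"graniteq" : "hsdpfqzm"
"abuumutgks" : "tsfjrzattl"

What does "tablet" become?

kdssza

The pattern: swap the front and back halves of the string, then shift every letter 1 place backward in the alphabet (wrapping around).
On "tablet" that produces "kdssza".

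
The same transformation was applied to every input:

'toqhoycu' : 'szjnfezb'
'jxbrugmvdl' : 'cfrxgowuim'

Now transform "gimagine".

lrtyprtx

Each output is the input with this applied: move the first 3 characters to the end (rotate left by 3), then shift every letter 11 places forward in the alphabet (wrapping around).
Working it through for "gimagine": intermediate "aginegim", final "lrtyprtx".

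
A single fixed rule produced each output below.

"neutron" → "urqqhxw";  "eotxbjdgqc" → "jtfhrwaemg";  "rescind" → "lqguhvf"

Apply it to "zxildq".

ogtcal

The pattern: shift every letter 3 places forward in the alphabet (wrapping around), then move the last 3 characters to the front (rotate right by 3).
Working it through for "zxildq": intermediate "calogt", final "ogtcal".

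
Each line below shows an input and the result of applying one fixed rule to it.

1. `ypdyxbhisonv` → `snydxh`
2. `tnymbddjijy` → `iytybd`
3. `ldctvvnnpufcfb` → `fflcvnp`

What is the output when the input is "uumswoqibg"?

What's happening: keep every other character starting from the first (positions 1st, 3rd, 5th, ...), then move the last 2 characters to the front (rotate right by 2).
Working it through for "uumswoqibg": intermediate "umwqb", final "qbumw".

qbumw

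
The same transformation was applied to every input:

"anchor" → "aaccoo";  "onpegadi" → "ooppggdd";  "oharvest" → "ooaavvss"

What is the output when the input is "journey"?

jjuunnyy

Looking at the pairs, the operation is to keep every other character starting from the first (positions 1st, 3rd, 5th, ...), then double every character.
Working it through for "journey": intermediate "juny", final "jjuunnyy".
(Check on "anchor": → "aco" → "aaccoo" ✓)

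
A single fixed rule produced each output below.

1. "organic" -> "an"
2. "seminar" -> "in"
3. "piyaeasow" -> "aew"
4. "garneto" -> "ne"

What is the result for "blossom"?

The rule is to swap each adjacent pair of characters (1↔2, 3↔4, ...), then keep one character in every 3, starting at position 3 (positions 3rd, 6th, 9th, ...).
On "blossom": the first step gives "lbsoosm", and the second then gives "ss".

ss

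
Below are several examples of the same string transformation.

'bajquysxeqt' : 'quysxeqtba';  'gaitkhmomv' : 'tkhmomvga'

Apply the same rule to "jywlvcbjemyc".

The pattern: move the first 2 characters to the end (rotate left by 2), then delete the first character.
For "jywlvcbjemyc", step one produces "wlvcbjemycjy"; step two turns that into "lvcbjemycjy".

lvcbjemycjy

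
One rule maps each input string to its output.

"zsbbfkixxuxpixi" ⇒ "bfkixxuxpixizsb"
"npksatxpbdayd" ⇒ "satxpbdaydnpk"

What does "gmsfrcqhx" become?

frcqhxgms

In each case the input is transformed by: move the first 3 characters to the end (rotate left by 3).
On "gmsfrcqhx" that produces "frcqhxgms".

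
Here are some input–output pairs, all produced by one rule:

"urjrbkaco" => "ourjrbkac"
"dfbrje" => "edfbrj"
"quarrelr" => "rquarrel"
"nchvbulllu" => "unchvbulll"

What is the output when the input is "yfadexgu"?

uyfadexg

Looking at the pairs, the operation is to move the last character to the front.
Doing the same to "yfadexgu": "uyfadexg".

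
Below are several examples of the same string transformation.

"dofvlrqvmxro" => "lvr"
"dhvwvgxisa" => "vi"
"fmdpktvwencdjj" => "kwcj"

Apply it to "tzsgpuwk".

pk

Looking at the pairs, the operation is to keep one character in every 3, starting at position 2 (positions 2nd, 5th, 8th, ...), then delete the first character.
For "tzsgpuwk", step one produces "zpk"; step two turns that into "pk".
(Check on "dhvwvgxisa": → "hvi" → "vi" ✓)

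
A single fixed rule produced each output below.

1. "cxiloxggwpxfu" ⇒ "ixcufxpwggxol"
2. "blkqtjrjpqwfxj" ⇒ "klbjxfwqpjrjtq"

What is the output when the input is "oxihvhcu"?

The rule is to move the first 3 characters to the end (rotate left by 3), then reverse the string.
Working it through for "oxihvhcu": intermediate "hvhcuoxi", final "ixouchvh".

ixouchvh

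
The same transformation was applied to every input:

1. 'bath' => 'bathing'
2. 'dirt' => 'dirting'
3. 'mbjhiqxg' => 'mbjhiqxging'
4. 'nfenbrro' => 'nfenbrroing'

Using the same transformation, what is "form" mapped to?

forming

The rule is to append "ing".
On "form" that produces "forming".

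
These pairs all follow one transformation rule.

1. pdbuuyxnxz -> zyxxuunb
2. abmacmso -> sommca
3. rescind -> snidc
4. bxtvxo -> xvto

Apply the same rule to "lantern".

The transformation: delete the first 2 characters, then sort the characters into reverse alphabetical order.
"lantern" → "ntern" → "trnne".

trnne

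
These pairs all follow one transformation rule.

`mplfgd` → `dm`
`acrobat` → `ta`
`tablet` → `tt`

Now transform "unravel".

In each case the input is transformed by: move the first character to the end, then keep only the last 2 characters.
For "unravel", step one produces "nravelu"; step two turns that into "lu".

lu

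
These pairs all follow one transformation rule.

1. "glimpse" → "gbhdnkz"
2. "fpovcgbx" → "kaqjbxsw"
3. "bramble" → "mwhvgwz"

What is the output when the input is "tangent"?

vobiizo

The transformation: shift every letter 5 places backward in the alphabet (wrapping around), then swap each adjacent pair of characters (1↔2, 3↔4, ...).
Starting from "tangent": after the first operation, "ovibzio"; after the second, "vobiizo".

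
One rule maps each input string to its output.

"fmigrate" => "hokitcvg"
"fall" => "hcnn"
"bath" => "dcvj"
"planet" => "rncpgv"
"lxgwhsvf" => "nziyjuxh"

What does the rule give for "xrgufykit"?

ztiwhamkv

Looking at the pairs, the operation is to shift every letter 2 places forward in the alphabet (wrapping around).
On "xrgufykit" that produces "ztiwhamkv".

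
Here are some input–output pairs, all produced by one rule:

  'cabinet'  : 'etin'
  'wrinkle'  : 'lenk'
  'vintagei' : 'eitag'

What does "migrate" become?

Looking at the pairs, the operation is to delete the first 3 characters, then move the last 2 characters to the front (rotate right by 2).
"migrate" → "rate" → "tera".

tera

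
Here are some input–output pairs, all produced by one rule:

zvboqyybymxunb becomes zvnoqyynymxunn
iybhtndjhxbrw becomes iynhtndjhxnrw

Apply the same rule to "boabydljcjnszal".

noanydljcjnszal

The pattern: replace every "b" with "n".
Doing the same to "boabydljcjnszal": "noanydljcjnszal".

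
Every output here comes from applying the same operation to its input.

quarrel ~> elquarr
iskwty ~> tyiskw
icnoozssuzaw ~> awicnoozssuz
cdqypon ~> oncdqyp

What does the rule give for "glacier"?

erglaci

Each output is the input with this applied: move the last 2 characters to the front (rotate right by 2).
So "glacier" becomes "erglaci".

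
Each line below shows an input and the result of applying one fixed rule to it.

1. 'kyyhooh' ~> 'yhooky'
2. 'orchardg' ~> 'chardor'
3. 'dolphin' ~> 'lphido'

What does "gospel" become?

spego

The pattern: delete the last character, then move the first 2 characters to the end (rotate left by 2).
Applying both steps to "gospel": "gospe", then "spego".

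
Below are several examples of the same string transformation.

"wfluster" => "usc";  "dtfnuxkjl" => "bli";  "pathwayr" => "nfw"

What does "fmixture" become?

dvp

Looking at the pairs, the operation is to shift every letter 2 places backward in the alphabet (wrapping around), then keep one character in every 3, starting at position 1 (positions 1st, 4th, 7th, ...).
Working it through for "fmixture": intermediate "dkgvrspc", final "dvp".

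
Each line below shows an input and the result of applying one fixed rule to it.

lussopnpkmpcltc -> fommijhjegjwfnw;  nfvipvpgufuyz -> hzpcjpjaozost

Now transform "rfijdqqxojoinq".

What's happening: shift every letter 6 places backward in the alphabet (wrapping around).
On "rfijdqqxojoinq" that produces "lzcdxkkridichk".

lzcdxkkridichk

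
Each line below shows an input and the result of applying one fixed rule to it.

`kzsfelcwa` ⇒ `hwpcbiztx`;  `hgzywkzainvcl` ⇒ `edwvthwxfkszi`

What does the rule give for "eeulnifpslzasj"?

What's happening: shift every letter 3 places backward in the alphabet (wrapping around).
For "eeulnifpslzasj" the result is "bbrikfcmpiwxpg".

bbrikfcmpiwxpg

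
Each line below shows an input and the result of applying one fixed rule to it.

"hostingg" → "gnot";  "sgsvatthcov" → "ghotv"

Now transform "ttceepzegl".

eelpt

What's happening: keep every other character starting from the second (positions 2nd, 4th, 6th, ...), then sort the characters into alphabetical order.
For "ttceepzegl", step one produces "tepel"; step two turns that into "eelpt".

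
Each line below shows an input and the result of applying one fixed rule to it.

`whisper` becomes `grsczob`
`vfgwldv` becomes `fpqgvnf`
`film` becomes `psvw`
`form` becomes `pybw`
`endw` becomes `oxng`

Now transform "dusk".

necu

Rule — shift every letter 10 places forward in the alphabet (wrapping around).
On "dusk" that produces "necu".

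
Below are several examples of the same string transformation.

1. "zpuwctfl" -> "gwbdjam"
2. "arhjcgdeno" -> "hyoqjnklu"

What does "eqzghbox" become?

lxgnoiv

The pattern: delete the last character, then shift every letter 7 places forward in the alphabet (wrapping around).
For "eqzghbox", step one produces "eqzghbo"; step two turns that into "lxgnoiv".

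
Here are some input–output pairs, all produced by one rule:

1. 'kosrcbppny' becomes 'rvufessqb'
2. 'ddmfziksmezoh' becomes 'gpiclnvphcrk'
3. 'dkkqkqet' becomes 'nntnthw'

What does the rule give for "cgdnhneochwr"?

Each output is the input with this applied: shift every letter 3 places forward in the alphabet (wrapping around), then delete the first character.
Applying both steps to "cgdnhneochwr": "fjgqkqhrfkzu", then "jgqkqhrfkzu".

jgqkqhrfkzu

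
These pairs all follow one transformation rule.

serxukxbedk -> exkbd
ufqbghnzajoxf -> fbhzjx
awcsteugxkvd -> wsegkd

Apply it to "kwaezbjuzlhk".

In each case the input is transformed by: keep every other character starting from the second (positions 2nd, 4th, 6th, ...).
Applying that to "kwaezbjuzlhk" gives "webulk".

webulk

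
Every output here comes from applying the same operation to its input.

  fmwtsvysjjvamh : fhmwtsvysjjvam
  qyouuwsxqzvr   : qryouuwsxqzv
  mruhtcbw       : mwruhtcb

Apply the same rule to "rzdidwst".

Rule — swap the first and last characters, then move the last character to the front.
Working it through for "rzdidwst": intermediate "tzdidwsr", final "rtzdidws".

rtzdidws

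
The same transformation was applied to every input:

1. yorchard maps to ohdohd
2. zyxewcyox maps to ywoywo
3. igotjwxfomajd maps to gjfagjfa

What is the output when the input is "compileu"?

oiuoiu

Each output is the input with this applied: keep one character in every 3, starting at position 2 (positions 2nd, 5th, 8th, ...), then write the whole string twice.
Applying both steps to "compileu": "oiu", then "oiuoiu".
(Check on "yorchard": → "ohd" → "ohdohd" ✓)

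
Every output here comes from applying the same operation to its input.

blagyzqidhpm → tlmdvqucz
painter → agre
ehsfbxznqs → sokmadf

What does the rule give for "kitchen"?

Rule — shift every letter 13 places forward in the alphabet (wrapping around) — i.e. ROT13, then delete the first 3 characters.
Starting from "kitchen": after the first operation, "xvgpura"; after the second, "pura".

pura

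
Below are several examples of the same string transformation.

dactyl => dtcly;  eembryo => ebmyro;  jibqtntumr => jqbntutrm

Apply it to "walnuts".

The rule is to swap each adjacent pair of characters (1↔2, 3↔4, ...), then delete the first character.
Applying both steps to "walnuts": "awnltus", then "wnltus".
(Check on "jibqtntumr": → "ijqbntutrm" → "jqbntutrm" ✓)

wnltus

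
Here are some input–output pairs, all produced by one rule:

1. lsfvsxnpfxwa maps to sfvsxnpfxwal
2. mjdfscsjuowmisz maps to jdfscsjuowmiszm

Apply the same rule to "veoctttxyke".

Each output is the input with this applied: move the first character to the end.
On "veoctttxyke" that produces "eoctttxykev".

eoctttxykev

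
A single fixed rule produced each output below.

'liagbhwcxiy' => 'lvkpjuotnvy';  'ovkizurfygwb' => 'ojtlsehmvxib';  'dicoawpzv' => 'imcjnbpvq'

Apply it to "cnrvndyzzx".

kmmlqaieap

What's happening: shift every letter 13 places forward in the alphabet (wrapping around) — i.e. ROT13, then reverse the string.
On "cnrvndyzzx": the first step gives "paeiaqlmmk", and the second then gives "kmmlqaieap".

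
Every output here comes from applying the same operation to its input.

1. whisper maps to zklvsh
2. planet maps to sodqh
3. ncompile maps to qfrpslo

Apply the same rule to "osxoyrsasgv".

Each output is the input with this applied: shift every letter 3 places forward in the alphabet (wrapping around), then delete the last character.
Applying both steps to "osxoyrsasgv": "rvarbuvdvjy", then "rvarbuvdvj".

rvarbuvdvj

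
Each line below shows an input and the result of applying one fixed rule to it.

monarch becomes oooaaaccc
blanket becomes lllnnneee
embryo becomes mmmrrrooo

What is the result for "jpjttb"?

The pattern: keep every other character starting from the second (positions 2nd, 4th, 6th, ...), then repeat every character 3 times.
On "jpjttb": the first step gives "ptb", and the second then gives "ppptttbbb".

ppptttbbb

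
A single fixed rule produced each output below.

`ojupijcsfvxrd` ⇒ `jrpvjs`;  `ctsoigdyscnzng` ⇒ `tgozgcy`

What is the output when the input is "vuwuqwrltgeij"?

uiugwl

The pattern: keep every other character starting from the second (positions 2nd, 4th, 6th, ...), then take characters alternately from the front and the back (1st, last, 2nd, 2nd-last, ...).
On "vuwuqwrltgeij": the first step gives "uuwlgi", and the second then gives "uiugwl".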